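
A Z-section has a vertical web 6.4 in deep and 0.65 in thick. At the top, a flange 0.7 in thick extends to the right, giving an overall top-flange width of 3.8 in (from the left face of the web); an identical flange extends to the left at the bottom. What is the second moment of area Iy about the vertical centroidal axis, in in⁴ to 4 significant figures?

Iy ≈ 19.71 in⁴

Break the section into simple shapes (no overlaps), measuring from the bottom-left corner of the bounding box.
Web: 0.65 × 6.4, A = 4.16 in², x = 3.475 in, Ī = 0.146467 in⁴.
Top flange (beyond web): 3.15 × 0.7, A = 2.205 in², x = 5.375 in, Ī = 1.82326 in⁴.
Bottom flange (beyond web): 3.15 × 0.7, A = 2.205 in², x = 1.575 in, Ī = 1.82326 in⁴.
Centroid: x̄ = ΣA·x / ΣA = 3.475 in.
Transfer each piece to the vertical centroidal axis using Ī + A·d² with d = x − 3.475:
  web: d = 0 in → contributes +0.146467 in⁴
  top flange (beyond web): d = 1.9 in → contributes +9.78331 in⁴
  bottom flange (beyond web): d = -1.9 in → contributes +9.78331 in⁴
Total I = 19.7131 in⁴.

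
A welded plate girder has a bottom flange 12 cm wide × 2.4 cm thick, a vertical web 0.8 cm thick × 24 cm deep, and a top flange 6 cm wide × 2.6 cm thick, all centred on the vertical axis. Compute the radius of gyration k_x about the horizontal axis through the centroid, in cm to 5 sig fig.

k_x ≈ 11.391 cm

Decompose the section into non-overlapping parts with the origin at the bottom-left of its bounding rectangle.
Bottom plate: 12 × 2.4, A = 28.8 cm², y = 1.2 cm, Ī = 13.824 cm⁴.
Web plate: 0.8 × 24, A = 19.2 cm², y = 14.4 cm, Ī = 921.6 cm⁴.
Top plate: 6 × 2.6, A = 15.6 cm², y = 27.7 cm, Ī = 8.788 cm⁴.
Centroid: ȳ = ΣA·y / ΣA = 11.68491 cm.
Transfer each piece to the horizontal axis through the centroid using Ī + A·d² with d = y − 11.68491:
  bottom plate: d = -10.48491 cm → contributes +3179.902 cm⁴
  web plate: d = 2.715094 cm → contributes +1063.137 cm⁴
  top plate: d = 16.01509 cm → contributes +4009.927 cm⁴
Total I = 8252.966 cm⁴.
Radius of gyration: k = √(I/A) = √(8252.966 / 63.6) = 11.39138 cm.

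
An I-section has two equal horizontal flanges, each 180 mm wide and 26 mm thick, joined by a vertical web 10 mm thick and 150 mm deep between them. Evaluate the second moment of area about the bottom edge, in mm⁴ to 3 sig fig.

I_base ≈ 1.87 × 10⁸ mm⁴

Split into non-overlapping primitives; take the origin at the lower-left of the bounding box.
Bottom flange: 180 × 26, A = 4 680 mm², y = 13 mm, Ī = 263 640 mm⁴.
Web: 10 × 150, A = 1 500 mm², y = 101 mm, Ī = 2 812 500 mm⁴.
Top flange: 180 × 26, A = 4 680 mm², y = 189 mm, Ī = 263 640 mm⁴.
Transfer each piece to the base of the section using Ī + A·d² with d = y − 0:
  bottom flange: d = 13 mm → contributes +1 054 560 mm⁴
  web: d = 101 mm → contributes +18 114 000 mm⁴
  top flange: d = 189 mm → contributes +167 437 920 mm⁴
Total I = 186 606 480 mm⁴.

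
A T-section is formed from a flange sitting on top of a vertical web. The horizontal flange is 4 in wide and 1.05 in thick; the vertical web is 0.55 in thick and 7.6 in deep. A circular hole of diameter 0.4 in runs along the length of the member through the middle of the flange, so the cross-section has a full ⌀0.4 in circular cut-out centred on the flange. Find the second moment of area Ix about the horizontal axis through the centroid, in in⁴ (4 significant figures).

Ix ≈ 59.10 in⁴

Decompose the section into non-overlapping parts with the origin at the bottom-left of its bounding rectangle.
Flange: 4 × 1.05, A = 4.2 in², y = 8.125 in, Ī = 0.385875 in⁴.
Web: 0.55 × 7.6, A = 4.18 in², y = 3.8 in, Ī = 20.1197 in⁴.
Hole (subtracted): ⌀0.4, A = 0.125664 in², y = 8.125 in, Ī = 0.00125664 in⁴.
Centroid: ȳ = ΣA·y / ΣA = 5.93482 in.
Transfer each piece to the horizontal axis through the centroid using Ī + A·d² with d = y − 5.93482:
  flange: d = 2.19018 in → contributes +20.5328 in⁴
  web: d = -2.13482 in → contributes +39.1699 in⁴
  hole: d = 2.19018 in → contributes −0.604053 in⁴
Total I = 59.0987 in⁴.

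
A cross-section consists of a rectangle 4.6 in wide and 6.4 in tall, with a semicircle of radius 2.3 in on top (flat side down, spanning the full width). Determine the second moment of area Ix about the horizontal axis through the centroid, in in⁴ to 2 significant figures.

Break the section into simple shapes (no overlaps), measuring from the bottom-left corner of the bounding box.
Rectangular body: 4.6 × 6.4, A = 29.44 in², y = 3.2 in, Ī = 100.5 in⁴.
Semicircular cap: semicircle r = 2.3, A = 8.31 in², y = 7.376 in, Ī = 3.071 in⁴.
Centroid: ȳ = ΣA·y / ΣA = 4.119 in.
Transfer each piece to the horizontal axis through the centroid using Ī + A·d² with d = y − 4.119:
  rectangular body: d = -0.9193 in → contributes +125.4 in⁴
  semicircular cap: d = 3.257 in → contributes +91.21 in⁴
Total I = 216.6 in⁴.

Ix ≈ 220 in⁴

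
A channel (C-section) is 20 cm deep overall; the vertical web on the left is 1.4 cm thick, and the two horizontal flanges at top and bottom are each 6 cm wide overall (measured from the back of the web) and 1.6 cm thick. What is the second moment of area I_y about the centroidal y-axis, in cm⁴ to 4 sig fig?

Break the section into simple shapes (no overlaps), measuring from the bottom-left corner of the bounding box.
Web: 1.4 × 20, A = 28 cm², x = 0.7 cm, Ī = 4.57333 cm⁴.
Top flange (beyond web): 4.6 × 1.6, A = 7.36 cm², x = 3.7 cm, Ī = 12.9781 cm⁴.
Bottom flange (beyond web): 4.6 × 1.6, A = 7.36 cm², x = 3.7 cm, Ī = 12.9781 cm⁴.
Centroid: x̄ = ΣA·x / ΣA = 1.73371 cm.
Transfer each piece to the centroidal y-axis using Ī + A·d² with d = x − 1.73371:
  web: d = -1.03371 cm → contributes +34.4928 cm⁴
  top flange (beyond web): d = 1.96629 cm → contributes +41.4341 cm⁴
  bottom flange (beyond web): d = 1.96629 cm → contributes +41.4341 cm⁴
Total I = 117.361 cm⁴.

I_y ≈ 117.4 cm⁴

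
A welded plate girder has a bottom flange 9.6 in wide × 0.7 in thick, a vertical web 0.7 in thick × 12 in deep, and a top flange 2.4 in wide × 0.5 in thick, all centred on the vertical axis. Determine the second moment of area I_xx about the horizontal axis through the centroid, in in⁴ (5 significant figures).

I_xx ≈ 343.14 in⁴

Decompose the section into non-overlapping parts with the origin at the bottom-left of its bounding rectangle.
Bottom plate: 9.6 × 0.7, A = 6.72 in², y = 0.35 in, Ī = 0.2744 in⁴.
Web plate: 0.7 × 12, A = 8.4 in², y = 6.7 in, Ī = 100.8 in⁴.
Top plate: 2.4 × 0.5, A = 1.2 in², y = 12.95 in, Ī = 0.025 in⁴.
Centroid: ȳ = ΣA·y / ΣA = 4.544853 in.
Transfer each piece to the horizontal axis through the centroid using Ī + A·d² with d = y − 4.544853:
  bottom plate: d = -4.194853 in → contributes +118.5248 in⁴
  web plate: d = 2.155147 in → contributes +139.8151 in⁴
  top plate: d = 8.405147 in → contributes +84.8008 in⁴
Total I = 343.1408 in⁴.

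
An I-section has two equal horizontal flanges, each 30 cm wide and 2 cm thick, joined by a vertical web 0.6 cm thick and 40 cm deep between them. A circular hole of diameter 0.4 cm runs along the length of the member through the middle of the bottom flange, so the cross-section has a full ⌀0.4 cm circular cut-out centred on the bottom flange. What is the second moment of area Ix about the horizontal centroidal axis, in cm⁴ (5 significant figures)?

Ix ≈ 5.6105 × 10⁴ cm⁴

Split into non-overlapping primitives; take the origin at the lower-left of the bounding box.
Bottom flange: 30 × 2, A = 60 cm², y = 1 cm, Ī = 20 cm⁴.
Web: 0.6 × 40, A = 24 cm², y = 22 cm, Ī = 3 200 cm⁴.
Top flange: 30 × 2, A = 60 cm², y = 43 cm, Ī = 20 cm⁴.
Hole (subtracted): ⌀0.4, A = 0.1256637 cm², y = 1 cm, Ī = 0.001256637 cm⁴.
Centroid: ȳ = ΣA·y / ΣA = 22.01834 cm.
Transfer each piece to the horizontal centroidal axis using Ī + A·d² with d = y − 22.01834:
  bottom flange: d = -21.01834 cm → contributes +26526.24 cm⁴
  web: d = -0.01834196 cm → contributes +3200.008 cm⁴
  top flange: d = 20.98166 cm → contributes +26433.8 cm⁴
  hole: d = -21.01834 cm → contributes −55.5158 cm⁴
Total I = 56104.53 cm⁴.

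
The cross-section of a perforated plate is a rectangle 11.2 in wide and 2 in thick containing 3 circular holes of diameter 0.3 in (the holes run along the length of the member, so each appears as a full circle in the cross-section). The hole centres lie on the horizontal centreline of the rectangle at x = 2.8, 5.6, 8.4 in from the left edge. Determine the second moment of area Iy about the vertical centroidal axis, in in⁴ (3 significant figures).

Treat the section as a set of non-overlapping primitives; coordinates are from the bounding-box lower-left.
Plate: 11.2 × 2, A = 22.4 in², x = 5.6 in, Ī = 234.15 in⁴.
Hole 1 (subtracted): ⌀0.3, A = 0.070686 in², x = 2.8 in, Ī = 0.00039761 in⁴.
Hole 2 (subtracted): ⌀0.3, A = 0.070686 in², x = 5.6 in, Ī = 0.00039761 in⁴.
Hole 3 (subtracted): ⌀0.3, A = 0.070686 in², x = 8.4 in, Ī = 0.00039761 in⁴.
By symmetry the centroid is at mid-width, x̄ = 5.6 in.
Transfer each piece to the vertical centroidal axis using Ī + A·d² with d = x − 5.6:
  plate: d = 0 in → contributes +234.15 in⁴
  hole 1: d = -2.8 in → contributes −0.55457 in⁴
  hole 2: d = 0 in → contributes −0.00039761 in⁴
  hole 3: d = 2.8 in → contributes −0.55457 in⁴
Total I = 233.05 in⁴.

Iy ≈ 233 in⁴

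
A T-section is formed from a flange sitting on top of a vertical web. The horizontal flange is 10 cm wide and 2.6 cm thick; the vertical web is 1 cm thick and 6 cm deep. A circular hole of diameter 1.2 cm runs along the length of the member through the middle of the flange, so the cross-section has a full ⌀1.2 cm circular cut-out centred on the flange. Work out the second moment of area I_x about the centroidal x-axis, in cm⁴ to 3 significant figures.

I_x ≈ 122 cm⁴

Split into non-overlapping primitives; take the origin at the lower-left of the bounding box.
Flange: 10 × 2.6, A = 26 cm², y = 7.3 cm, Ī = 14.647 cm⁴.
Web: 1 × 6, A = 6 cm², y = 3 cm, Ī = 18 cm⁴.
Hole (subtracted): ⌀1.2, A = 1.131 cm², y = 7.3 cm, Ī = 0.10179 cm⁴.
Centroid: ȳ = ΣA·y / ΣA = 6.4642 cm.
Transfer each piece to the centroidal x-axis using Ī + A·d² with d = y − 6.4642:
  flange: d = 0.83579 cm → contributes +32.809 cm⁴
  web: d = -3.4642 cm → contributes +90.005 cm⁴
  hole: d = 0.83579 cm → contributes −0.89182 cm⁴
Total I = 121.92 cm⁴.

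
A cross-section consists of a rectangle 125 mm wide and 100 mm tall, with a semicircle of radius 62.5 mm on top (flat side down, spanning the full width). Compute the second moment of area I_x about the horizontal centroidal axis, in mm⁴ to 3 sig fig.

Treat the section as a set of non-overlapping primitives; coordinates are from the bounding-box lower-left.
Rectangular body: 125 × 100, A = 12 500 mm², y = 50 mm, Ī = 10 416 667 mm⁴.
Semicircular cap: semicircle r = 62.5, A = 6135.9 mm², y = 126.53 mm, Ī = 1 674 758 mm⁴.
Centroid: ȳ = ΣA·y / ΣA = 75.196 mm.
Transfer each piece to the horizontal centroidal axis using Ī + A·d² with d = y − 75.196:
  rectangular body: d = -25.196 mm → contributes +18 352 345 mm⁴
  semicircular cap: d = 51.33 mm → contributes +17 841 189 mm⁴
Total I = 36 193 534 mm⁴.

I_x ≈ 3.62 × 10⁷ mm⁴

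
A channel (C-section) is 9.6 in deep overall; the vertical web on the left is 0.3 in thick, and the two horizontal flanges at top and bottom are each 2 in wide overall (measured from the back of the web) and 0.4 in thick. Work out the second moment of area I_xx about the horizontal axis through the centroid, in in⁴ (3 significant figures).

Split into non-overlapping primitives; take the origin at the lower-left of the bounding box.
Web: 0.3 × 9.6, A = 2.88 in², y = 4.8 in, Ī = 22.118 in⁴.
Top flange (beyond web): 1.7 × 0.4, A = 0.68 in², y = 9.4 in, Ī = 0.0090667 in⁴.
Bottom flange (beyond web): 1.7 × 0.4, A = 0.68 in², y = 0.2 in, Ī = 0.0090667 in⁴.
By symmetry the centroid is at mid-height, ȳ = 4.8 in.
Transfer each piece to the horizontal axis through the centroid using Ī + A·d² with d = y − 4.8:
  web: d = 0 in → contributes +22.118 in⁴
  top flange (beyond web): d = 4.6 in → contributes +14.398 in⁴
  bottom flange (beyond web): d = -4.6 in → contributes +14.398 in⁴
Total I = 50.914 in⁴.

I_xx ≈ 50.9 in⁴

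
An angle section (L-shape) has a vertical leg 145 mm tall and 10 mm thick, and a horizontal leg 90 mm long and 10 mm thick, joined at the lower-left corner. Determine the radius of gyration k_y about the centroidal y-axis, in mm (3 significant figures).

k_y ≈ 25.7 mm

Treat the section as a set of non-overlapping primitives; coordinates are from the bounding-box lower-left.
Vertical leg: 10 × 145, A = 1 450 mm², x = 5 mm, Ī = 12 083 mm⁴.
Horizontal leg (remainder): 80 × 10, A = 800 mm², x = 50 mm, Ī = 426 667 mm⁴.
Centroid: x̄ = ΣA·x / ΣA = 21 mm.
Transfer each piece to the centroidal y-axis using Ī + A·d² with d = x − 21:
  vertical leg: d = -16 mm → contributes +383 283 mm⁴
  horizontal leg (remainder): d = 29 mm → contributes +1 099 467 mm⁴
Total I = 1 482 750 mm⁴.
Radius of gyration: k = √(I/A) = √(1 482 750 / 2 250) = 25.671 mm.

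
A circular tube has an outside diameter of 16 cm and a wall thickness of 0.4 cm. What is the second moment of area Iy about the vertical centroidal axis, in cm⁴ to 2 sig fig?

Split into non-overlapping primitives; take the origin at the lower-left of the bounding box.
Outer circle: ⌀16, A = 201.1 cm², x = 8 cm, Ī = 3 217 cm⁴.
Bore (subtracted): ⌀15.2, A = 181.5 cm², x = 8 cm, Ī = 2 620 cm⁴.
By symmetry the centroid is at mid-width, x̄ = 8 cm.
All pieces are centred on the vertical centroidal axis, so I = ΣĪ (holes subtracted) = 596.7 cm⁴.

Iy ≈ 600 cm⁴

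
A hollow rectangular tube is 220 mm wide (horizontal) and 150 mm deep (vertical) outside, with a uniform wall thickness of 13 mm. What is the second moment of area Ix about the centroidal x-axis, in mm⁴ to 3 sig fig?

Ix ≈ 3.11 × 10⁷ mm⁴

Break the section into simple shapes (no overlaps), measuring from the bottom-left corner of the bounding box.
Outer rectangle: 220 × 150, A = 33 000 mm², y = 75 mm, Ī = 61 875 000 mm⁴.
Inner void (subtracted): 194 × 124, A = 24 056 mm², y = 75 mm, Ī = 30 823 755 mm⁴.
By symmetry the centroid is at mid-height, ȳ = 75 mm.
All pieces are centred on the centroidal x-axis, so I = ΣĪ (holes subtracted) = 31 051 245 mm⁴.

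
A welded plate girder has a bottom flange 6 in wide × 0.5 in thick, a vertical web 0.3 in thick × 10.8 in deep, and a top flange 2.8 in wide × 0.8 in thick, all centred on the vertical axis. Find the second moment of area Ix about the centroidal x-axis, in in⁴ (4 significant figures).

Split into non-overlapping primitives; take the origin at the lower-left of the bounding box.
Bottom plate: 6 × 0.5, A = 3 in², y = 0.25 in, Ī = 0.0625 in⁴.
Web plate: 0.3 × 10.8, A = 3.24 in², y = 5.9 in, Ī = 31.4928 in⁴.
Top plate: 2.8 × 0.8, A = 2.24 in², y = 11.7 in, Ī = 0.119467 in⁴.
Centroid: ȳ = ΣA·y / ΣA = 5.43325 in.
Transfer each piece to the centroidal x-axis using Ī + A·d² with d = y − 5.43325:
  bottom plate: d = -5.18325 in → contributes +80.6609 in⁴
  web plate: d = 0.466745 in → contributes +32.1986 in⁴
  top plate: d = 6.26675 in → contributes +88.089 in⁴
Total I = 200.948 in⁴.

Ix ≈ 200.9 in⁴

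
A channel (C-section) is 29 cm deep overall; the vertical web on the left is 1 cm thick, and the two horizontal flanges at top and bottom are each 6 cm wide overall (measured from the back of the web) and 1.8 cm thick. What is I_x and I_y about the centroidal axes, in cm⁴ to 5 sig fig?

I_x ≈ 5366.6 cm⁴, I_y ≈ 139.87 cm⁴

Break the section into simple shapes (no overlaps), measuring from the bottom-left corner of the bounding box.
Web: 1 × 29, A = 29 cm², y = 14.5 cm, Ī = 2032.417 cm⁴.
Top flange (beyond web): 5 × 1.8, A = 9 cm², y = 28.1 cm, Ī = 2.43 cm⁴.
Bottom flange (beyond web): 5 × 1.8, A = 9 cm², y = 0.9 cm, Ī = 2.43 cm⁴.
By symmetry the centroid is at mid-height, ȳ = 14.5 cm.
Transfer each piece to the centroidal x-axis using Ī + A·d² with d = y − 14.5:
  web: d = 0 cm → contributes +2032.417 cm⁴
  top flange (beyond web): d = 13.6 cm → contributes +1667.07 cm⁴
  bottom flange (beyond web): d = -13.6 cm → contributes +1667.07 cm⁴
Total I = 5366.557 cm⁴.
For the y-axis: x̄ = 1.648936 cm.
Repeating about the centroidal y-axis gives I_y = 139.8741 cm⁴.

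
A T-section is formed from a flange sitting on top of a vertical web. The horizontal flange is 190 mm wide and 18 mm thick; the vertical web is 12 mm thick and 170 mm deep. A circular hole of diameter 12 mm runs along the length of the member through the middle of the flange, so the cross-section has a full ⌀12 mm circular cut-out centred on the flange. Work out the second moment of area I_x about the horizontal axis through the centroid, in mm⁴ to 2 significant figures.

I_x ≈ 1.6 × 10⁷ mm⁴

Break the section into simple shapes (no overlaps), measuring from the bottom-left corner of the bounding box.
Flange: 190 × 18, A = 3 420 mm², y = 179 mm, Ī = 92 340 mm⁴.
Web: 12 × 170, A = 2 040 mm², y = 85 mm, Ī = 4 913 000 mm⁴.
Hole (subtracted): ⌀12, A = 113.1 mm², y = 179 mm, Ī = 1 018 mm⁴.
Centroid: ȳ = ΣA·y / ΣA = 143.1 mm.
Transfer each piece to the horizontal axis through the centroid using Ī + A·d² with d = y − 143.1:
  flange: d = 35.86 mm → contributes +4 491 174 mm⁴
  web: d = -58.14 mm → contributes +11 807 839 mm⁴
  hole: d = 35.86 mm → contributes −146 485 mm⁴
Total I = 16 152 529 mm⁴.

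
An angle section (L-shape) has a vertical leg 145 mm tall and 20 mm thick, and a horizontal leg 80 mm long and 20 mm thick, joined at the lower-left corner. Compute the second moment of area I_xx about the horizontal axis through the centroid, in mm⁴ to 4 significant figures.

Decompose the section into non-overlapping parts with the origin at the bottom-left of its bounding rectangle.
Vertical leg: 20 × 145, A = 2 900 mm², y = 72.5 mm, Ī = 5 081 042 mm⁴.
Horizontal leg (remainder): 60 × 20, A = 1 200 mm², y = 10 mm, Ī = 40 000 mm⁴.
Centroid: ȳ = ΣA·y / ΣA = 54.2073 mm.
Transfer each piece to the horizontal axis through the centroid using Ī + A·d² with d = y − 54.2073:
  vertical leg: d = 18.2927 mm → contributes +6 051 446 mm⁴
  horizontal leg (remainder): d = -44.2073 mm → contributes +2 385 144 mm⁴
Total I = 8 436 590 mm⁴.

I_xx ≈ 8.437 × 10⁶ mm⁴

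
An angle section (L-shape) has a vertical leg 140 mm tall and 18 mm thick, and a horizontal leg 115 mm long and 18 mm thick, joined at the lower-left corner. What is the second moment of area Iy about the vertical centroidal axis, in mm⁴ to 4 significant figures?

Treat the section as a set of non-overlapping primitives; coordinates are from the bounding-box lower-left.
Vertical leg: 18 × 140, A = 2 520 mm², x = 9 mm, Ī = 68 040 mm⁴.
Horizontal leg (remainder): 97 × 18, A = 1 746 mm², x = 66.5 mm, Ī = 1 369 010 mm⁴.
Centroid: x̄ = ΣA·x / ΣA = 32.5338 mm.
Transfer each piece to the vertical centroidal axis using Ī + A·d² with d = x − 32.5338:
  vertical leg: d = -23.5338 mm → contributes +1 463 711 mm⁴
  horizontal leg (remainder): d = 33.9662 mm → contributes +3 383 380 mm⁴
Total I = 4 847 091 mm⁴.

Iy ≈ 4.847 × 10⁶ mm⁴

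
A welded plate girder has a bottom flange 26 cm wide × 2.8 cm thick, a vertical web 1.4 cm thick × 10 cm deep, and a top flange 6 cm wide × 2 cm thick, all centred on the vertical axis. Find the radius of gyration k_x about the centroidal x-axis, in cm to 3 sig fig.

k_x ≈ 4.51 cm

Split into non-overlapping primitives; take the origin at the lower-left of the bounding box.
Bottom plate: 26 × 2.8, A = 72.8 cm², y = 1.4 cm, Ī = 47.563 cm⁴.
Web plate: 1.4 × 10, A = 14 cm², y = 7.8 cm, Ī = 116.67 cm⁴.
Top plate: 6 × 2, A = 12 cm², y = 13.8 cm, Ī = 4 cm⁴.
Centroid: ȳ = ΣA·y / ΣA = 3.813 cm.
Transfer each piece to the centroidal x-axis using Ī + A·d² with d = y − 3.813:
  bottom plate: d = -2.413 cm → contributes +471.43 cm⁴
  web plate: d = 3.987 cm → contributes +339.22 cm⁴
  top plate: d = 9.987 cm → contributes +1200.9 cm⁴
Total I = 2011.5 cm⁴.
Radius of gyration: k = √(I/A) = √(2011.5 / 98.8) = 4.5122 cm.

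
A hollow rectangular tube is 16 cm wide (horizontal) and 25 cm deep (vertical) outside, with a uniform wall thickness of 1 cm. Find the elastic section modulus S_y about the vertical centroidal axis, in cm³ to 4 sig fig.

S_y ≈ 409.3 cm³

Split into non-overlapping primitives; take the origin at the lower-left of the bounding box.
Outer rectangle: 16 × 25, A = 400 cm², x = 8 cm, Ī = 8533.33 cm⁴.
Inner void (subtracted): 14 × 23, A = 322 cm², x = 8 cm, Ī = 5259.33 cm⁴.
By symmetry the centroid is at mid-width, x̄ = 8 cm.
All pieces are centred on the vertical centroidal axis, so I = ΣĪ (holes subtracted) = 3 274 cm⁴.
Extreme fibre distance c = 8 cm; S = I/c = 409.25 cm³.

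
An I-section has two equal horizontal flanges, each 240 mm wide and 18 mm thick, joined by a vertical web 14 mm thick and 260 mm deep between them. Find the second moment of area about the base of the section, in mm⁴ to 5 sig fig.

I_base ≈ 4.5665 × 10⁸ mm⁴

Decompose the section into non-overlapping parts with the origin at the bottom-left of its bounding rectangle.
Bottom flange: 240 × 18, A = 4 320 mm², y = 9 mm, Ī = 116 640 mm⁴.
Web: 14 × 260, A = 3 640 mm², y = 148 mm, Ī = 20 505 333 mm⁴.
Top flange: 240 × 18, A = 4 320 mm², y = 287 mm, Ī = 116 640 mm⁴.
Transfer each piece to a horizontal axis along the bottom face using Ī + A·d² with d = y − 0:
  bottom flange: d = 9 mm → contributes +466 560 mm⁴
  web: d = 148 mm → contributes +100 235 893 mm⁴
  top flange: d = 287 mm → contributes +355 950 720 mm⁴
Total I = 456 653 173 mm⁴.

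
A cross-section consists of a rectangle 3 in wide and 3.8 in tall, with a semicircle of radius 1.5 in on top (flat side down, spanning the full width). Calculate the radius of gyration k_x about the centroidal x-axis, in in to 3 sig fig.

Treat the section as a set of non-overlapping primitives; coordinates are from the bounding-box lower-left.
Rectangular body: 3 × 3.8, A = 11.4 in², y = 1.9 in, Ī = 13.718 in⁴.
Semicircular cap: semicircle r = 1.5, A = 3.5343 in², y = 4.4366 in, Ī = 0.55564 in⁴.
Centroid: ȳ = ΣA·y / ΣA = 2.5003 in.
Transfer each piece to the centroidal x-axis using Ī + A·d² with d = y − 2.5003:
  rectangular body: d = -0.60031 in → contributes +17.826 in⁴
  semicircular cap: d = 1.9363 in → contributes +13.807 in⁴
Total I = 31.633 in⁴.
Radius of gyration: k = √(I/A) = √(31.633 / 14.934) = 1.4554 in.

k_x ≈ 1.46 in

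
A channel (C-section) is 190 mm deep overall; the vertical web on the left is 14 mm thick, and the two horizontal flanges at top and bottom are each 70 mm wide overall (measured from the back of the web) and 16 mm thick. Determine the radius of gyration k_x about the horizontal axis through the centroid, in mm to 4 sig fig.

Treat the section as a set of non-overlapping primitives; coordinates are from the bounding-box lower-left.
Web: 14 × 190, A = 2 660 mm², y = 95 mm, Ī = 8 002 167 mm⁴.
Top flange (beyond web): 56 × 16, A = 896 mm², y = 182 mm, Ī = 19114.7 mm⁴.
Bottom flange (beyond web): 56 × 16, A = 896 mm², y = 8 mm, Ī = 19114.7 mm⁴.
By symmetry the centroid is at mid-height, ȳ = 95 mm.
Transfer each piece to the horizontal axis through the centroid using Ī + A·d² with d = y − 95:
  web: d = 0 mm → contributes +8 002 167 mm⁴
  top flange (beyond web): d = 87 mm → contributes +6 800 939 mm⁴
  bottom flange (beyond web): d = -87 mm → contributes +6 800 939 mm⁴
Total I = 21 604 044 mm⁴.
Radius of gyration: k = √(I/A) = √(21 604 044 / 4 452) = 69.661 mm.

k_x ≈ 69.66 mm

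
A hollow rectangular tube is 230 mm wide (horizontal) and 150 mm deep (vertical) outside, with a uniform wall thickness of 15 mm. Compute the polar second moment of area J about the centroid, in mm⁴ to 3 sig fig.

J ≈ 1.08 × 10⁸ mm⁴

Break the section into simple shapes (no overlaps), measuring from the bottom-left corner of the bounding box.
Outer rectangle: 230 × 150, A = 34 500 mm², y = 75 mm, Ī = 64 687 500 mm⁴.
Inner void (subtracted): 200 × 120, A = 24 000 mm², y = 75 mm, Ī = 28 800 000 mm⁴.
By symmetry the centroid is at mid-height, ȳ = 75 mm.
All pieces are centred on the centroidal x-axis, so I = ΣĪ (holes subtracted) = 35 887 500 mm⁴.
Repeating about the centroidal y-axis gives I_y = 72 087 500 mm⁴.
Polar second moment: J = I_x + I_y = 107 975 000 mm⁴.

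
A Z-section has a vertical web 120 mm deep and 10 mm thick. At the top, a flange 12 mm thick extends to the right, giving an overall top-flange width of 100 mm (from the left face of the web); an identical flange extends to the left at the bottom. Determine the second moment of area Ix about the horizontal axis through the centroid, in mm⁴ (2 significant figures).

Treat the section as a set of non-overlapping primitives; coordinates are from the bounding-box lower-left.
Web: 10 × 120, A = 1 200 mm², y = 60 mm, Ī = 1 440 000 mm⁴.
Top flange (beyond web): 90 × 12, A = 1 080 mm², y = 114 mm, Ī = 12 960 mm⁴.
Bottom flange (beyond web): 90 × 12, A = 1 080 mm², y = 6 mm, Ī = 12 960 mm⁴.
Centroid: ȳ = ΣA·y / ΣA = 60 mm.
Transfer each piece to the horizontal axis through the centroid using Ī + A·d² with d = y − 60:
  web: d = 0 mm → contributes +1 440 000 mm⁴
  top flange (beyond web): d = 54 mm → contributes +3 162 240 mm⁴
  bottom flange (beyond web): d = -54 mm → contributes +3 162 240 mm⁴
Total I = 7 764 480 mm⁴.

Ix ≈ 7.8 × 10⁶ mm⁴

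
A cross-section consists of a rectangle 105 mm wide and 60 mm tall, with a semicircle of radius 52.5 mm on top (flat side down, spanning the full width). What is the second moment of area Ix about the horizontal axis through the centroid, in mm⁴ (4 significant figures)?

Split into non-overlapping primitives; take the origin at the lower-left of the bounding box.
Rectangular body: 105 × 60, A = 6 300 mm², y = 30 mm, Ī = 1 890 000 mm⁴.
Semicircular cap: semicircle r = 52.5, A = 4329.51 mm², y = 82.2817 mm, Ī = 833 814 mm⁴.
Centroid: ȳ = ΣA·y / ΣA = 51.2949 mm.
Transfer each piece to the horizontal axis through the centroid using Ī + A·d² with d = y − 51.2949:
  rectangular body: d = -21.2949 mm → contributes +4 746 870 mm⁴
  semicircular cap: d = 30.9868 mm → contributes +4 990 934 mm⁴
Total I = 9 737 805 mm⁴.

Ix ≈ 9.738 × 10⁶ mm⁴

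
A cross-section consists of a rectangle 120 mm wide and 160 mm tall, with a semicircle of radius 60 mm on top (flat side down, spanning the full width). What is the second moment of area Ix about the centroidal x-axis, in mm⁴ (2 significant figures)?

Ix ≈ 9.1 × 10⁷ mm⁴

Break the section into simple shapes (no overlaps), measuring from the bottom-left corner of the bounding box.
Rectangular body: 120 × 160, A = 19 200 mm², y = 80 mm, Ī = 40 960 000 mm⁴.
Semicircular cap: semicircle r = 60, A = 5 655 mm², y = 185.5 mm, Ī = 1 422 450 mm⁴.
Centroid: ȳ = ΣA·y / ΣA = 104 mm.
Transfer each piece to the centroidal x-axis using Ī + A·d² with d = y − 104:
  rectangular body: d = -23.99 mm → contributes +52 014 474 mm⁴
  semicircular cap: d = 81.47 mm → contributes +38 955 767 mm⁴
Total I = 90 970 242 mm⁴.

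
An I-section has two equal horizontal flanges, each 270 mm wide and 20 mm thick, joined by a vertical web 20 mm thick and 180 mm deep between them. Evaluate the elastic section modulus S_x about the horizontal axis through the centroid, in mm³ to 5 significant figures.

S_x ≈ 1.0735 × 10⁶ mm³

Treat the section as a set of non-overlapping primitives; coordinates are from the bounding-box lower-left.
Bottom flange: 270 × 20, A = 5 400 mm², y = 10 mm, Ī = 180 000 mm⁴.
Web: 20 × 180, A = 3 600 mm², y = 110 mm, Ī = 9 720 000 mm⁴.
Top flange: 270 × 20, A = 5 400 mm², y = 210 mm, Ī = 180 000 mm⁴.
By symmetry the centroid is at mid-height, ȳ = 110 mm.
Transfer each piece to the horizontal axis through the centroid using Ī + A·d² with d = y − 110:
  bottom flange: d = -100 mm → contributes +54 180 000 mm⁴
  web: d = 0 mm → contributes +9 720 000 mm⁴
  top flange: d = 100 mm → contributes +54 180 000 mm⁴
Total I = 118 080 000 mm⁴.
Extreme fibre distance c = 110 mm; S = I/c = 1 073 455 mm³.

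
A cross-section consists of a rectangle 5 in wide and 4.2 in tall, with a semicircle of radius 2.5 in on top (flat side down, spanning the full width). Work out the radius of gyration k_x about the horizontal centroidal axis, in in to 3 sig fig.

Break the section into simple shapes (no overlaps), measuring from the bottom-left corner of the bounding box.
Rectangular body: 5 × 4.2, A = 21 in², y = 2.1 in, Ī = 30.87 in⁴.
Semicircular cap: semicircle r = 2.5, A = 9.8175 in², y = 5.261 in, Ī = 4.2874 in⁴.
Centroid: ȳ = ΣA·y / ΣA = 3.107 in.
Transfer each piece to the horizontal centroidal axis using Ī + A·d² with d = y − 3.107:
  rectangular body: d = -1.007 in → contributes +52.165 in⁴
  semicircular cap: d = 2.154 in → contributes +49.839 in⁴
Total I = 102 in⁴.
Radius of gyration: k = √(I/A) = √(102 / 30.817) = 1.8193 in.

k_x ≈ 1.82 in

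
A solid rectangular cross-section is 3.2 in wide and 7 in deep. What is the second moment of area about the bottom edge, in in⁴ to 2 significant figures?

I_base ≈ 370 in⁴

The section: 3.2 × 7, A = 22.4 in², y = 3.5 in, Ī = 91.47 in⁴.
Transfer it to the base of the section using Ī + A·d² with d = y − 0:
  the section: d = 3.5 in → contributes +365.9 in⁴
Total I = 365.9 in⁴.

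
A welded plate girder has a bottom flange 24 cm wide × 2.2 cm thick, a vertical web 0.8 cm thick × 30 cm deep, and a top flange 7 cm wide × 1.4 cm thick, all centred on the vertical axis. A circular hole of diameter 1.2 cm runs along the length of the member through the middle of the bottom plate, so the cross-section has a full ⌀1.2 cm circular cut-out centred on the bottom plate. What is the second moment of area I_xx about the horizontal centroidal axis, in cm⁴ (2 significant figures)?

Break the section into simple shapes (no overlaps), measuring from the bottom-left corner of the bounding box.
Bottom plate: 24 × 2.2, A = 52.8 cm², y = 1.1 cm, Ī = 21.3 cm⁴.
Web plate: 0.8 × 30, A = 24 cm², y = 17.2 cm, Ī = 1 800 cm⁴.
Top plate: 7 × 1.4, A = 9.8 cm², y = 32.9 cm, Ī = 1.601 cm⁴.
Hole (subtracted): ⌀1.2, A = 1.131 cm², y = 1.1 cm, Ī = 0.1018 cm⁴.
Centroid: ȳ = ΣA·y / ΣA = 9.267 cm.
Transfer each piece to the horizontal centroidal axis using Ī + A·d² with d = y − 9.267:
  bottom plate: d = -8.167 cm → contributes +3 543 cm⁴
  web plate: d = 7.933 cm → contributes +3 310 cm⁴
  top plate: d = 23.63 cm → contributes +5 475 cm⁴
  hole: d = -8.167 cm → contributes −75.54 cm⁴
Total I = 12 253 cm⁴.

I_xx ≈ 1.2 × 10⁴ cm⁴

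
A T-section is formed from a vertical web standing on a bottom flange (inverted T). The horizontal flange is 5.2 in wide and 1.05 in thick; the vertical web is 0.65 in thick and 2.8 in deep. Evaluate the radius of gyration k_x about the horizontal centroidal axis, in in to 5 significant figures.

Split into non-overlapping primitives; take the origin at the lower-left of the bounding box.
Flange: 5.2 × 1.05, A = 5.46 in², y = 0.525 in, Ī = 0.5016375 in⁴.
Web: 0.65 × 2.8, A = 1.82 in², y = 2.45 in, Ī = 1.189067 in⁴.
Centroid: ȳ = ΣA·y / ΣA = 1.00625 in.
Transfer each piece to the horizontal centroidal axis using Ī + A·d² with d = y − 1.00625:
  flange: d = -0.48125 in → contributes +1.766182 in⁴
  web: d = 1.44375 in → contributes +4.9827 in⁴
Total I = 6.748882 in⁴.
Radius of gyration: k = √(I/A) = √(6.748882 / 7.28) = 0.9628314 in.

k_x ≈ 0.96283 in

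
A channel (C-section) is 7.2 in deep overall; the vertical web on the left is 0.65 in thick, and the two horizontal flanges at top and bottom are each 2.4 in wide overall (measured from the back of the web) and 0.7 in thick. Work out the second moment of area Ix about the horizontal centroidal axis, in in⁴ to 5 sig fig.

Decompose the section into non-overlapping parts with the origin at the bottom-left of its bounding rectangle.
Web: 0.65 × 7.2, A = 4.68 in², y = 3.6 in, Ī = 20.2176 in⁴.
Top flange (beyond web): 1.75 × 0.7, A = 1.225 in², y = 6.85 in, Ī = 0.05002083 in⁴.
Bottom flange (beyond web): 1.75 × 0.7, A = 1.225 in², y = 0.35 in, Ī = 0.05002083 in⁴.
By symmetry the centroid is at mid-height, ȳ = 3.6 in.
Transfer each piece to the horizontal centroidal axis using Ī + A·d² with d = y − 3.6:
  web: d = 0 in → contributes +20.2176 in⁴
  top flange (beyond web): d = 3.25 in → contributes +12.98908 in⁴
  bottom flange (beyond web): d = -3.25 in → contributes +12.98908 in⁴
Total I = 46.19577 in⁴.

Ix ≈ 46.196 in⁴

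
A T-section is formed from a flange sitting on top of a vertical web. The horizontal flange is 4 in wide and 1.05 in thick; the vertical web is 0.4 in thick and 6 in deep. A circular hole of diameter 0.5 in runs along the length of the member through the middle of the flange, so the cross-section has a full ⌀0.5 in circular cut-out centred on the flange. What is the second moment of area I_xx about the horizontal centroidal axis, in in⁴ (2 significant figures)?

I_xx ≈ 26 in⁴

Decompose the section into non-overlapping parts with the origin at the bottom-left of its bounding rectangle.
Flange: 4 × 1.05, A = 4.2 in², y = 6.525 in, Ī = 0.3859 in⁴.
Web: 0.4 × 6, A = 2.4 in², y = 3 in, Ī = 7.2 in⁴.
Hole (subtracted): ⌀0.5, A = 0.1963 in², y = 6.525 in, Ī = 0.003068 in⁴.
Centroid: ȳ = ΣA·y / ΣA = 5.204 in.
Transfer each piece to the horizontal centroidal axis using Ī + A·d² with d = y − 5.204:
  flange: d = 1.321 in → contributes +7.716 in⁴
  web: d = -2.204 in → contributes +18.86 in⁴
  hole: d = 1.321 in → contributes −0.3458 in⁴
Total I = 26.23 in⁴.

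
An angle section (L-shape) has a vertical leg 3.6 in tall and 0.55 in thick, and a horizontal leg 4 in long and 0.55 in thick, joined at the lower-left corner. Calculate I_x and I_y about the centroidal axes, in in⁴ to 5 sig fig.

Split into non-overlapping primitives; take the origin at the lower-left of the bounding box.
Vertical leg: 0.55 × 3.6, A = 1.98 in², y = 1.8 in, Ī = 2.1384 in⁴.
Horizontal leg (remainder): 3.45 × 0.55, A = 1.8975 in², y = 0.275 in, Ī = 0.04783281 in⁴.
Centroid: ȳ = ΣA·y / ΣA = 1.053723 in.
Transfer each piece to the centroidal x-axis using Ī + A·d² with d = y − 1.053723:
  vertical leg: d = 0.7462766 in → contributes +3.241119 in⁴
  horizontal leg (remainder): d = -0.7787234 in → contributes +1.198496 in⁴
Total I = 4.439615 in⁴.
For the y-axis: x̄ = 1.253723 in.
Repeating about the centroidal y-axis gives I_y = 5.80774 in⁴.

I_x ≈ 4.4396 in⁴, I_y ≈ 5.8077 in⁴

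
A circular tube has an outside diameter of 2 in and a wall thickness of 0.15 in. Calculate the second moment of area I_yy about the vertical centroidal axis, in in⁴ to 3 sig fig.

I_yy ≈ 0.375 in⁴

Break the section into simple shapes (no overlaps), measuring from the bottom-left corner of the bounding box.
Outer circle: ⌀2, A = 3.1416 in², x = 1 in, Ī = 0.7854 in⁴.
Bore (subtracted): ⌀1.7, A = 2.2698 in², x = 1 in, Ī = 0.40998 in⁴.
By symmetry the centroid is at mid-width, x̄ = 1 in.
All pieces are centred on the vertical centroidal axis, so I = ΣĪ (holes subtracted) = 0.37542 in⁴.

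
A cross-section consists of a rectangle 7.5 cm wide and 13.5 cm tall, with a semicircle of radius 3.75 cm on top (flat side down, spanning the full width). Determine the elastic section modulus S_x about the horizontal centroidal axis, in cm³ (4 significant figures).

Treat the section as a set of non-overlapping primitives; coordinates are from the bounding-box lower-left.
Rectangular body: 7.5 × 13.5, A = 101.25 cm², y = 6.75 cm, Ī = 1537.73 cm⁴.
Semicircular cap: semicircle r = 3.75, A = 22.0893 cm², y = 15.0915 cm, Ī = 21.7049 cm⁴.
Centroid: ȳ = ΣA·y / ΣA = 8.24392 cm.
Transfer each piece to the horizontal centroidal axis using Ī + A·d² with d = y − 8.24392:
  rectangular body: d = -1.49392 cm → contributes +1763.7 cm⁴
  semicircular cap: d = 6.84763 cm → contributes +1057.47 cm⁴
Total I = 2821.18 cm⁴.
Extreme fibre distance c = 9.00608 cm; S = I/c = 313.253 cm³.

S_x ≈ 313.3 cm³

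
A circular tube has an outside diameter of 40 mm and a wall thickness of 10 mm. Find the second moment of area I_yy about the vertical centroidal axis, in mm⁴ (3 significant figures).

Treat the section as a set of non-overlapping primitives; coordinates are from the bounding-box lower-left.
Outer circle: ⌀40, A = 1256.6 mm², x = 20 mm, Ī = 125 664 mm⁴.
Bore (subtracted): ⌀20, A = 314.16 mm², x = 20 mm, Ī = 7 854 mm⁴.
By symmetry the centroid is at mid-width, x̄ = 20 mm.
All pieces are centred on the vertical centroidal axis, so I = ΣĪ (holes subtracted) = 117 810 mm⁴.

I_yy ≈ 1.18 × 10⁵ mm⁴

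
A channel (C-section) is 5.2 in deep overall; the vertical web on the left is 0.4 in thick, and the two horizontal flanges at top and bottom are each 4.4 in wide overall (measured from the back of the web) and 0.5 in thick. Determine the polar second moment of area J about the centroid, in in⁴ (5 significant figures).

Treat the section as a set of non-overlapping primitives; coordinates are from the bounding-box lower-left.
Web: 0.4 × 5.2, A = 2.08 in², y = 2.6 in, Ī = 4.686933 in⁴.
Top flange (beyond web): 4 × 0.5, A = 2 in², y = 4.95 in, Ī = 0.04166667 in⁴.
Bottom flange (beyond web): 4 × 0.5, A = 2 in², y = 0.25 in, Ī = 0.04166667 in⁴.
By symmetry the centroid is at mid-height, ȳ = 2.6 in.
Transfer each piece to the centroidal x-axis using Ī + A·d² with d = y − 2.6:
  web: d = 0 in → contributes +4.686933 in⁴
  top flange (beyond web): d = 2.35 in → contributes +11.08667 in⁴
  bottom flange (beyond web): d = -2.35 in → contributes +11.08667 in⁴
Total I = 26.86027 in⁴.
For the y-axis: x̄ = 1.647368 in.
Repeating about the centroidal y-axis gives I_y = 11.98422 in⁴.
Polar second moment: J = I_x + I_y = 38.84449 in⁴.

J ≈ 38.844 in⁴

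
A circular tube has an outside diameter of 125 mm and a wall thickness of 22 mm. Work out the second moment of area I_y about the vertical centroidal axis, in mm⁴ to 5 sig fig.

I_y ≈ 9.8712 × 10⁶ mm⁴

Break the section into simple shapes (no overlaps), measuring from the bottom-left corner of the bounding box.
Outer circle: ⌀125, A = 12271.85 mm², x = 62.5 mm, Ī = 11 984 225 mm⁴.
Bore (subtracted): ⌀81, A = 5152.997 mm², x = 62.5 mm, Ī = 2 113 051 mm⁴.
By symmetry the centroid is at mid-width, x̄ = 62.5 mm.
All pieces are centred on the vertical centroidal axis, so I = ΣĪ (holes subtracted) = 9 871 174 mm⁴.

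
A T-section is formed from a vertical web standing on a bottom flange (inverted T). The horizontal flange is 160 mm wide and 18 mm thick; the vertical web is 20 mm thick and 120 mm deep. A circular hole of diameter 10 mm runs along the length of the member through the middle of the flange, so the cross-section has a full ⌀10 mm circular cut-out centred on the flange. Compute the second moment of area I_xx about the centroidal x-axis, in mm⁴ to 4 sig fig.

Split into non-overlapping primitives; take the origin at the lower-left of the bounding box.
Flange: 160 × 18, A = 2 880 mm², y = 9 mm, Ī = 77 760 mm⁴.
Web: 20 × 120, A = 2 400 mm², y = 78 mm, Ī = 2 880 000 mm⁴.
Hole (subtracted): ⌀10, A = 78.5398 mm², y = 9 mm, Ī = 490.874 mm⁴.
Centroid: ȳ = ΣA·y / ΣA = 40.8372 mm.
Transfer each piece to the centroidal x-axis using Ī + A·d² with d = y − 40.8372:
  flange: d = -31.8372 mm → contributes +2 996 952 mm⁴
  web: d = 37.1628 mm → contributes +6 194 574 mm⁴
  hole: d = -31.8372 mm → contributes −80099.5 mm⁴
Total I = 9 111 427 mm⁴.

I_xx ≈ 9.111 × 10⁶ mm⁴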